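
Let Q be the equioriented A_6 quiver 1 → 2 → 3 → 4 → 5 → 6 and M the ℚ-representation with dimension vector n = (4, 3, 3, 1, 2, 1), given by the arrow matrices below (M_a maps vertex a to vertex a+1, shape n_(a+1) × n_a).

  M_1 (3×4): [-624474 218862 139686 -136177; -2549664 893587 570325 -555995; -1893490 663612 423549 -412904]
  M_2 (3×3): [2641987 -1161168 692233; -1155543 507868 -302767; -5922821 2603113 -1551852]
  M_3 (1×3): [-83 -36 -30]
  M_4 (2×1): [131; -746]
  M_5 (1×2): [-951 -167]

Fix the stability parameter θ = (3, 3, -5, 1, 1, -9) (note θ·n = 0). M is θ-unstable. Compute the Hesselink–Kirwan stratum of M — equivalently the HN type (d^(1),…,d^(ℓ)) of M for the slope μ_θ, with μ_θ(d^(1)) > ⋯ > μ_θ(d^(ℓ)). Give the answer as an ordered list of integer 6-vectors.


Via rank(M_{q-1}∘⋯∘M_p): M ≅ I[1,1], I[1,3]^2, I[1,6], I[5,5].
μ_θ-semistable layers: μ^(1)=3; μ^(2)=1; μ^(3)=1/3; μ^(4)=-1

((1, 0, 0, 0, 0, 0); (0, 0, 0, 0, 1, 0); (2, 2, 2, 0, 0, 0); (1, 1, 1, 1, 1, 1))


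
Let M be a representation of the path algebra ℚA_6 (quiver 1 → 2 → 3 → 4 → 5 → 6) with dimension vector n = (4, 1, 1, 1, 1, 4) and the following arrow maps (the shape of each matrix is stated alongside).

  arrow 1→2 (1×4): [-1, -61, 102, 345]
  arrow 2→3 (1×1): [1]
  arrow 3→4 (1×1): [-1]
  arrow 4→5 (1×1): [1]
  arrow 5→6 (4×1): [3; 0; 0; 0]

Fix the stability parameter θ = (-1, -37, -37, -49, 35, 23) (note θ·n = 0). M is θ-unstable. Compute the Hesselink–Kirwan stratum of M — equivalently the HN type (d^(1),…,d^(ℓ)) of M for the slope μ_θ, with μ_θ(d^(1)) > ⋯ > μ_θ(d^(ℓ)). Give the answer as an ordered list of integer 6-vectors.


Via rank(M_{q-1}∘⋯∘M_p): M ≅ I[1,1]^3, I[1,6], I[6,6]^3.
μ_θ-semistable layers: μ^(1)=29; μ^(2)=23; μ^(3)=-1; μ^(4)=-31

((0, 0, 0, 0, 1, 1); (0, 0, 0, 0, 0, 3); (3, 0, 0, 0, 0, 0); (1, 1, 1, 1, 0, 0))


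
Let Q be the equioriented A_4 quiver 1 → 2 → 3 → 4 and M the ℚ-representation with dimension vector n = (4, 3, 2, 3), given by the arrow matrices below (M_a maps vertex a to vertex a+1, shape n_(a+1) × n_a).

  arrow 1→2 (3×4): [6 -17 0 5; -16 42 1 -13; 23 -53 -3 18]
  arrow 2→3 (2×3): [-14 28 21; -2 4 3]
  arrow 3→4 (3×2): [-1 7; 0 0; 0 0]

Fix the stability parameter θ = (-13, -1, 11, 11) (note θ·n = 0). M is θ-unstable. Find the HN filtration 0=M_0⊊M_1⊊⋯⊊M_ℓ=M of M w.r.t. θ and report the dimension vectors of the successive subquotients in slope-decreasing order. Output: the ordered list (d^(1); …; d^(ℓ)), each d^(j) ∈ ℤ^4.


Interval decomposition of M: I[1,1], I[1,2]^2, I[1,3], I[3,4], I[4,4]^2.
HN type (ℓ=3): μ^(1)=11; μ^(2)=-1; μ^(3)=-13

((0, 0, 2, 3); (0, 3, 0, 0); (4, 0, 0, 0))


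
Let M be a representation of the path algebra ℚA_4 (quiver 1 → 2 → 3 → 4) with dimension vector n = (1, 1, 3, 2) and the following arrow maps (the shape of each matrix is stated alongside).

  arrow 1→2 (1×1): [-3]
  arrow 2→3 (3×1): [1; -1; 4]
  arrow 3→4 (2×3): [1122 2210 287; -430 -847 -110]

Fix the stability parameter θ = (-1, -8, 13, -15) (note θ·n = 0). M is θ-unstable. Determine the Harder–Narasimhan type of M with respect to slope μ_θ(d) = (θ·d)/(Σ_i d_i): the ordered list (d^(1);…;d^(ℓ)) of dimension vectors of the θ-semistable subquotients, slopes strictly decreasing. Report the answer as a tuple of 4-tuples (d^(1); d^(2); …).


Via rank(M_{q-1}∘⋯∘M_p): M ≅ I[1,4], I[3,3], I[3,4].
μ_θ-semistable layers: μ^(1)=13; μ^(2)=-1; μ^(3)=-9/2

((0, 0, 1, 0); (0, 0, 2, 2); (1, 1, 0, 0))


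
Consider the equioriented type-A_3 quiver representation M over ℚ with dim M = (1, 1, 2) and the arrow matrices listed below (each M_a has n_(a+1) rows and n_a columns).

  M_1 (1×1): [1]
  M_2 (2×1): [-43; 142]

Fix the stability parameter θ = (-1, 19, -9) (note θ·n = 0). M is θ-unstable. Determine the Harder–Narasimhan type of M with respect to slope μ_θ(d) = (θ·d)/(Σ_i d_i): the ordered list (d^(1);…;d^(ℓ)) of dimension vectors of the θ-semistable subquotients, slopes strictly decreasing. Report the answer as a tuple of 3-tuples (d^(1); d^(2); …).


Barcode: M ≅ I[1,3], I[3,3]. HN layers by μ_θ (3 steps, strictly decreasing):
  μ^(1)=5; μ^(2)=-1; μ^(3)=-9

((0, 1, 1); (1, 0, 0); (0, 0, 1))


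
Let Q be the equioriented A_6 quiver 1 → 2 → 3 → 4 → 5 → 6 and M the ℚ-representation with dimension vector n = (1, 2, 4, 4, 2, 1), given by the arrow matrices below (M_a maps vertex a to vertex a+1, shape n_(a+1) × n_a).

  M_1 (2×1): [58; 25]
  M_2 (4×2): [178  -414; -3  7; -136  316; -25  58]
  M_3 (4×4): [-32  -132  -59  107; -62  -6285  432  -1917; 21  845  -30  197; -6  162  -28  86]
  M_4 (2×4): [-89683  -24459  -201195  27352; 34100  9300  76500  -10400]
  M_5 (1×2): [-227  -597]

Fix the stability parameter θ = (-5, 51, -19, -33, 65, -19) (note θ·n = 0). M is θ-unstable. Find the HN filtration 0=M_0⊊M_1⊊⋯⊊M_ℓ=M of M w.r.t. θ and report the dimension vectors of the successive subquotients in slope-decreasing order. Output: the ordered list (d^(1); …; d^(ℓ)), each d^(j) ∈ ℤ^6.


Interval decomposition of M: I[1,6], I[2,4], I[3,4]^2, I[5,5].
HN type (ℓ=5): μ^(1)=65; μ^(2)=23; μ^(3)=-1/3; μ^(4)=-5; μ^(5)=-26

((0, 0, 0, 0, 1, 0); (0, 0, 0, 0, 1, 1); (0, 2, 2, 2, 0, 0); (1, 0, 0, 0, 0, 0); (0, 0, 2, 2, 0, 0))


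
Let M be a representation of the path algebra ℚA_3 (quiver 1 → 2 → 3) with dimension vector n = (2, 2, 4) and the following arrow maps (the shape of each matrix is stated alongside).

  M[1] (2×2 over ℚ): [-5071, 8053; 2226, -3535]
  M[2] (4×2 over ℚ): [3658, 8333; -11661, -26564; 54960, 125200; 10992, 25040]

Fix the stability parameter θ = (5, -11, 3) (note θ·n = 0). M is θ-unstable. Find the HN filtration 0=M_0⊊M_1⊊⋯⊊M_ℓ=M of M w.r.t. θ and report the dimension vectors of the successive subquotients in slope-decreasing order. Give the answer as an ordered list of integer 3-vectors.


Interval decomposition of M: I[1,3]^2, I[3,3]^2.
HN type (ℓ=2): μ^(1)=3; μ^(2)=-3

((0, 0, 4); (2, 2, 0))


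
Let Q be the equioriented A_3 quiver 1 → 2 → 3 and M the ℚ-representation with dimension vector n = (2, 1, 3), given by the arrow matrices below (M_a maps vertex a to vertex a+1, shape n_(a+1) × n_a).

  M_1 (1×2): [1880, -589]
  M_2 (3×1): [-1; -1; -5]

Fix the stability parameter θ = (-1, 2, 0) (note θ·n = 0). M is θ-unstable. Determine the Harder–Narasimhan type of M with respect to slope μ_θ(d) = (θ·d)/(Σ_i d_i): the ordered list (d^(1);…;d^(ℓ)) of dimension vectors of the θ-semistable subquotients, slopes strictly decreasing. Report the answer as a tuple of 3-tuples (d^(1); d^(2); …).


Interval decomposition of M: I[1,1], I[1,3], I[3,3]^2.
HN type (ℓ=3): μ^(1)=1; μ^(2)=0; μ^(3)=-1

((0, 1, 1); (0, 0, 2); (2, 0, 0))


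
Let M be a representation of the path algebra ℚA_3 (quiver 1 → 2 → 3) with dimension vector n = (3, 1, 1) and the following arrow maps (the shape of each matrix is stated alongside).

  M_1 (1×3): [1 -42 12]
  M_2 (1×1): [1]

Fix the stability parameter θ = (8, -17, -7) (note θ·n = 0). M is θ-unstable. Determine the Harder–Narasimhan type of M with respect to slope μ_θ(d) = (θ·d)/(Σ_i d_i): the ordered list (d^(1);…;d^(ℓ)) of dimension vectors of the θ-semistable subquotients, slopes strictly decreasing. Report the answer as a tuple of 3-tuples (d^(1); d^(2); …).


Via rank(M_{q-1}∘⋯∘M_p): M ≅ I[1,1]^2, I[1,3].
μ_θ-semistable layers: μ^(1)=8; μ^(2)=-16/3

((2, 0, 0); (1, 1, 1))


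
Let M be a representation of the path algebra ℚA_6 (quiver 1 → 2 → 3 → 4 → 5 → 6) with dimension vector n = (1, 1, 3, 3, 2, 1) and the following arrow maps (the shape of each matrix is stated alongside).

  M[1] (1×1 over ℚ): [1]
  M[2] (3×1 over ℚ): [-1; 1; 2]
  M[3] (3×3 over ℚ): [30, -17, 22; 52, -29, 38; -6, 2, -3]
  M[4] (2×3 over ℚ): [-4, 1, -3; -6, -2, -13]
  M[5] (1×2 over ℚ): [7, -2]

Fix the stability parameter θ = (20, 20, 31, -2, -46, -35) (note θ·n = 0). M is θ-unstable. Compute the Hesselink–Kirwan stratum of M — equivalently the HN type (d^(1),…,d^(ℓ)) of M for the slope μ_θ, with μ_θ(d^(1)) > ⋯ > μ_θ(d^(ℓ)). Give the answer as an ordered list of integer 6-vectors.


Barcode: M ≅ I[1,6], I[3,4], I[3,5]. HN layers by μ_θ (3 steps, strictly decreasing):
  μ^(1)=29/2; μ^(2)=-2; μ^(3)=-17/3

((0, 0, 1, 1, 0, 0); (1, 1, 1, 1, 1, 1); (0, 0, 1, 1, 1, 0))


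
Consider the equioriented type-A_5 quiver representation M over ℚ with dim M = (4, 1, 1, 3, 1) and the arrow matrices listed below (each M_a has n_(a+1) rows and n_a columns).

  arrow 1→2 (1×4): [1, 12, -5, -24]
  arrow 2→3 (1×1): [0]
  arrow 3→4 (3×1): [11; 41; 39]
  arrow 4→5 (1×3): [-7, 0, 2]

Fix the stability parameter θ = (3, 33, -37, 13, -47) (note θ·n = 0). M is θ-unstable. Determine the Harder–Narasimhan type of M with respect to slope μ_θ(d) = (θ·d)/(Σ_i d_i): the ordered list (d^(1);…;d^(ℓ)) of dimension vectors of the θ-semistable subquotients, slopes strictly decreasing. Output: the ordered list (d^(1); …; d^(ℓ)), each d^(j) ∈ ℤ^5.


Via rank(M_{q-1}∘⋯∘M_p): M ≅ I[1,1]^3, I[1,2], I[3,5], I[4,4]^2.
μ_θ-semistable layers: μ^(1)=33; μ^(2)=13; μ^(3)=3; μ^(4)=-17; μ^(5)=-37

((0, 1, 0, 0, 0); (0, 0, 0, 2, 0); (4, 0, 0, 0, 0); (0, 0, 0, 1, 1); (0, 0, 1, 0, 0))


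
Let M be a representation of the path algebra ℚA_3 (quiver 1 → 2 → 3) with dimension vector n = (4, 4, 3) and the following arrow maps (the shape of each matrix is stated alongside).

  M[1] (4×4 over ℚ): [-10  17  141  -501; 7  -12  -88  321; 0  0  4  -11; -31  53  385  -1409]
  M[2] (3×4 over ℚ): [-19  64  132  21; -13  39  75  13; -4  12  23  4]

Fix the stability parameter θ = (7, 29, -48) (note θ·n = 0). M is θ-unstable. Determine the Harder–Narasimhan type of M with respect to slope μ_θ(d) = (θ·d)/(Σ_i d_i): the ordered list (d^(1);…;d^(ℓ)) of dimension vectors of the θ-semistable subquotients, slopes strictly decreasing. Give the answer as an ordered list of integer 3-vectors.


Via rank(M_{q-1}∘⋯∘M_p): M ≅ I[1,1], I[1,2], I[1,3]^2, I[2,3].
μ_θ-semistable layers: μ^(1)=29; μ^(2)=7; μ^(3)=-4; μ^(4)=-19/2

((0, 1, 0); (2, 0, 0); (2, 2, 2); (0, 1, 1))


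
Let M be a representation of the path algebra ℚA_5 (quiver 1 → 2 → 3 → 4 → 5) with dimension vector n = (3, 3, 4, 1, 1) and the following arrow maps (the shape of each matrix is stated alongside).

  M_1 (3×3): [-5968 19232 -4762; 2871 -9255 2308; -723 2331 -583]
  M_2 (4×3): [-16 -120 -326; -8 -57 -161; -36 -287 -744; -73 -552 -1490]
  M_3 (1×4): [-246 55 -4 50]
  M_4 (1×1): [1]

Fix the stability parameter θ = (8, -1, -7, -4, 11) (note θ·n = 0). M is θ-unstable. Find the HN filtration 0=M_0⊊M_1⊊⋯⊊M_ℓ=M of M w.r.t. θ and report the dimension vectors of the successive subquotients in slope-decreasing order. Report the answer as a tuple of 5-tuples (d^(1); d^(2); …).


Via rank(M_{q-1}∘⋯∘M_p): M ≅ I[1,1], I[1,3], I[1,5], I[2,3], I[3,3].
μ_θ-semistable layers: μ^(1)=11; μ^(2)=8; μ^(3)=0; μ^(4)=-1; μ^(5)=-4; μ^(6)=-7

((0, 0, 0, 0, 1); (1, 0, 0, 0, 0); (1, 1, 1, 0, 0); (1, 1, 1, 1, 0); (0, 1, 1, 0, 0); (0, 0, 1, 0, 0))


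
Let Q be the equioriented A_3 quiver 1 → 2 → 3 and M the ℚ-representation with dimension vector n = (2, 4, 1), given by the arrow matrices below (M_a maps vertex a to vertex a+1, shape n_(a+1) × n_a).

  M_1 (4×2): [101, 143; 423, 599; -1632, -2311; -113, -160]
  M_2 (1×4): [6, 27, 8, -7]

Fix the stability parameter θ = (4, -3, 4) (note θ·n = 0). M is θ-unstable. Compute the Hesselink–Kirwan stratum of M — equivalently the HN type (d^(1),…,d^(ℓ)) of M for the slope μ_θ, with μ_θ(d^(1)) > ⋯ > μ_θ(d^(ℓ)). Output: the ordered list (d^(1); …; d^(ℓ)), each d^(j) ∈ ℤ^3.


Interval decomposition of M: I[1,2], I[1,3], I[2,2]^2.
HN type (ℓ=3): μ^(1)=4; μ^(2)=1/2; μ^(3)=-3

((0, 0, 1); (2, 2, 0); (0, 2, 0))


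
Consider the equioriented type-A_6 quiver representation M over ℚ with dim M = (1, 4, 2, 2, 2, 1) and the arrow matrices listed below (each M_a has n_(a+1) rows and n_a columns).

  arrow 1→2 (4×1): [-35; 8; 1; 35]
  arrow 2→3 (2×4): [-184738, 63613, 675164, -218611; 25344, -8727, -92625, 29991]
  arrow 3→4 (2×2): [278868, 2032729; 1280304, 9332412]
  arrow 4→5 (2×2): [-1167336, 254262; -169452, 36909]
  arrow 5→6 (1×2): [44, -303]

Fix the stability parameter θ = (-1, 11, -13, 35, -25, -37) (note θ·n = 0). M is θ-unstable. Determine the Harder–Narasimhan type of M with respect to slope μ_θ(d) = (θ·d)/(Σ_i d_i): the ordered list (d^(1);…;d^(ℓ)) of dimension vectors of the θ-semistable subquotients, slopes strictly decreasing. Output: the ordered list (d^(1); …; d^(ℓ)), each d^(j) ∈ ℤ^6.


Via rank(M_{q-1}∘⋯∘M_p): M ≅ I[1,3], I[2,2]^2, I[2,4], I[4,6], I[5,5].
μ_θ-semistable layers: μ^(1)=35; μ^(2)=11; μ^(3)=-1; μ^(4)=-9; μ^(5)=-25

((0, 0, 0, 1, 0, 0); (0, 2, 0, 0, 0, 0); (1, 2, 2, 0, 0, 0); (0, 0, 0, 1, 1, 1); (0, 0, 0, 0, 1, 0))


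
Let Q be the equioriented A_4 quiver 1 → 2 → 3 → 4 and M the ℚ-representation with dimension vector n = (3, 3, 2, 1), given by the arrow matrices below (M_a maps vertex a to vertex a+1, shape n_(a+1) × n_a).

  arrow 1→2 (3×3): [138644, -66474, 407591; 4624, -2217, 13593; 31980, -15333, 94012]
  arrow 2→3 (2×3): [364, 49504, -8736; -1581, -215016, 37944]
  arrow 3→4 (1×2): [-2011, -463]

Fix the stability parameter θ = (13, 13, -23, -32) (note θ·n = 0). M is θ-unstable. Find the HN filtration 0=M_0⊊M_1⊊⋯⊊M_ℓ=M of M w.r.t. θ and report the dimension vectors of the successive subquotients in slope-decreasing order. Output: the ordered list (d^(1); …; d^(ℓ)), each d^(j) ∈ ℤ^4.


Interval decomposition of M: I[1,1], I[1,2], I[1,4], I[2,2], I[3,3].
HN type (ℓ=3): μ^(1)=13; μ^(2)=-29/4; μ^(3)=-23

((2, 2, 0, 0); (1, 1, 1, 1); (0, 0, 1, 0))


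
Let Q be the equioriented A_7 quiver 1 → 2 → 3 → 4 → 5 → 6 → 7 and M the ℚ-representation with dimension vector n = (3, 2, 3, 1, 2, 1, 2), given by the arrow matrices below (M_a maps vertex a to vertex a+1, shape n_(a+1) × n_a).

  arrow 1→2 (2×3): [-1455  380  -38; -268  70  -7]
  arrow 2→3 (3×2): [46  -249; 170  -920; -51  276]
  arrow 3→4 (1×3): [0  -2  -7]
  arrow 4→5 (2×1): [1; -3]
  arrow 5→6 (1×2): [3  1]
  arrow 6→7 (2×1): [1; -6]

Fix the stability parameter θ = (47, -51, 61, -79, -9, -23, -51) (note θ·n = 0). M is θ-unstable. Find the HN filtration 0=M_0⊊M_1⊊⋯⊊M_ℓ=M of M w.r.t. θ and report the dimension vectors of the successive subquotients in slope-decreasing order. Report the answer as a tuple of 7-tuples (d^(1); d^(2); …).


Interval decomposition of M: I[1,1], I[1,3], I[1,5], I[3,3], I[5,7], I[7,7].
HN type (ℓ=6): μ^(1)=61; μ^(2)=47; μ^(3)=-2; μ^(4)=-31/5; μ^(5)=-83/3; μ^(6)=-51

((0, 0, 2, 0, 0, 0, 0); (1, 0, 0, 0, 0, 0, 0); (1, 1, 0, 0, 0, 0, 0); (1, 1, 1, 1, 1, 0, 0); (0, 0, 0, 0, 1, 1, 1); (0, 0, 0, 0, 0, 0, 1))


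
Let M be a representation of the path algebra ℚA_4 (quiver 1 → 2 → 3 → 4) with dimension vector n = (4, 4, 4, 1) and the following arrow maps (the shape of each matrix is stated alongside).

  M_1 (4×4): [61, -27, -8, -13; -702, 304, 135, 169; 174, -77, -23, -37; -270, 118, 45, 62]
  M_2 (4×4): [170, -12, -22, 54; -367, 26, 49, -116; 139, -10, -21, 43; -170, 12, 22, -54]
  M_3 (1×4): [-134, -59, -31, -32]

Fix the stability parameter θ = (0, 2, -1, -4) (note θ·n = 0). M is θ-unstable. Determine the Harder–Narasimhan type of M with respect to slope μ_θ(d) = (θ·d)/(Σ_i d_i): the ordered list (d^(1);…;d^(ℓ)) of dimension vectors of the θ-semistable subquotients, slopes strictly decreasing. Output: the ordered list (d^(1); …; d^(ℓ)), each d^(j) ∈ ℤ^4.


Via rank(M_{q-1}∘⋯∘M_p): M ≅ I[1,2]^2, I[1,3], I[1,4], I[3,3]^2.
μ_θ-semistable layers: μ^(1)=2; μ^(2)=1/2; μ^(3)=0; μ^(4)=-3/4; μ^(5)=-1

((0, 2, 0, 0); (0, 1, 1, 0); (3, 0, 0, 0); (1, 1, 1, 1); (0, 0, 2, 0))


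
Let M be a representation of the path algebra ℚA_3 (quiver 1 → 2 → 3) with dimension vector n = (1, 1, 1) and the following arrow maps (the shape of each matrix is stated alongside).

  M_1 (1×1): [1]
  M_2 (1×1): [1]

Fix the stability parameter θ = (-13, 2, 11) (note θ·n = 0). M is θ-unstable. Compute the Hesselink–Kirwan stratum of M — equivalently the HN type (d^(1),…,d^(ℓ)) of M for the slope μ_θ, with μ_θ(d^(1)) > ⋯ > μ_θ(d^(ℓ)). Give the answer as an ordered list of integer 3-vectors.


Interval decomposition of M: I[1,3].
HN type (ℓ=3): μ^(1)=11; μ^(2)=2; μ^(3)=-13

((0, 0, 1); (0, 1, 0); (1, 0, 0))


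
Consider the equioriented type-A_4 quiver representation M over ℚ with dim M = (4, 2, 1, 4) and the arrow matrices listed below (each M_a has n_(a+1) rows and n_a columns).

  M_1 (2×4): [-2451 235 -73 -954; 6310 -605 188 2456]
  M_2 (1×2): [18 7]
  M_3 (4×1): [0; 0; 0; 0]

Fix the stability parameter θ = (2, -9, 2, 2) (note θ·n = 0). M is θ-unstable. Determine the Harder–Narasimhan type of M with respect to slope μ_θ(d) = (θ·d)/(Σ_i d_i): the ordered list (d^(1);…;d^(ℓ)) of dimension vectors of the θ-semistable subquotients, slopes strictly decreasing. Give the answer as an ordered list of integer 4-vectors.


Interval decomposition of M: I[1,1]^2, I[1,2], I[1,3], I[4,4]^4.
HN type (ℓ=2): μ^(1)=2; μ^(2)=-7/2

((2, 0, 1, 4); (2, 2, 0, 0))


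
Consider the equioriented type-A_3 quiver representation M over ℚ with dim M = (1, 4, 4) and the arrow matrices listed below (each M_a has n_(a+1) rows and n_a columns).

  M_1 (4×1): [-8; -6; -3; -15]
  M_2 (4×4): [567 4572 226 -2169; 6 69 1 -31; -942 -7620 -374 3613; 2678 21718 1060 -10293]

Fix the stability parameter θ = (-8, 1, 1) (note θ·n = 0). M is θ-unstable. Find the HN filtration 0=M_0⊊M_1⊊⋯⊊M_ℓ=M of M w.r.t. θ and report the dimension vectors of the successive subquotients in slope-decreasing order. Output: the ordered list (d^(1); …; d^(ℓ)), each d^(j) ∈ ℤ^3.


Via rank(M_{q-1}∘⋯∘M_p): M ≅ I[1,3], I[2,2], I[2,3]^2, I[3,3].
μ_θ-semistable layers: μ^(1)=1; μ^(2)=-8

((0, 4, 4); (1, 0, 0))


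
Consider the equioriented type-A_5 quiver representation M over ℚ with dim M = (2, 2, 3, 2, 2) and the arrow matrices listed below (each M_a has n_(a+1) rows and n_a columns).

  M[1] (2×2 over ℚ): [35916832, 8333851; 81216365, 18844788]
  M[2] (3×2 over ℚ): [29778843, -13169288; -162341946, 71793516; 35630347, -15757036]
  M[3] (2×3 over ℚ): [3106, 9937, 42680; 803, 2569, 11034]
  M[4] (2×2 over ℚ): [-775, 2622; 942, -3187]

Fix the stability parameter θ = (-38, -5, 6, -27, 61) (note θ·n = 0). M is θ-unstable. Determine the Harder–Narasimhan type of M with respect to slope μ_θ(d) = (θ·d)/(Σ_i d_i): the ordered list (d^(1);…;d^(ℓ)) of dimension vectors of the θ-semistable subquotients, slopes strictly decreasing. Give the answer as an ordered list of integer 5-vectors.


Interval decomposition of M: I[1,5]^2, I[3,3].
HN type (ℓ=4): μ^(1)=61; μ^(2)=6; μ^(3)=-26/3; μ^(4)=-38

((0, 0, 0, 0, 2); (0, 0, 1, 0, 0); (0, 2, 2, 2, 0); (2, 0, 0, 0, 0))


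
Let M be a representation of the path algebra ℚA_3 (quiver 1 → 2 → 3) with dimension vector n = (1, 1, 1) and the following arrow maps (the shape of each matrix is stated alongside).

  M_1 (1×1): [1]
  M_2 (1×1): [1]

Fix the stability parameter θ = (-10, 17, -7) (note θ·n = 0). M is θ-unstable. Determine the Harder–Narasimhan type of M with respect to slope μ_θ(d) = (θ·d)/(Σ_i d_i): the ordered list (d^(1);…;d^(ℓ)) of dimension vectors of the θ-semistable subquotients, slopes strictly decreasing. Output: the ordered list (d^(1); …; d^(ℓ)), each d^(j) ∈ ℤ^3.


Via rank(M_{q-1}∘⋯∘M_p): M ≅ I[1,3].
μ_θ-semistable layers: μ^(1)=5; μ^(2)=-10

((0, 1, 1); (1, 0, 0))


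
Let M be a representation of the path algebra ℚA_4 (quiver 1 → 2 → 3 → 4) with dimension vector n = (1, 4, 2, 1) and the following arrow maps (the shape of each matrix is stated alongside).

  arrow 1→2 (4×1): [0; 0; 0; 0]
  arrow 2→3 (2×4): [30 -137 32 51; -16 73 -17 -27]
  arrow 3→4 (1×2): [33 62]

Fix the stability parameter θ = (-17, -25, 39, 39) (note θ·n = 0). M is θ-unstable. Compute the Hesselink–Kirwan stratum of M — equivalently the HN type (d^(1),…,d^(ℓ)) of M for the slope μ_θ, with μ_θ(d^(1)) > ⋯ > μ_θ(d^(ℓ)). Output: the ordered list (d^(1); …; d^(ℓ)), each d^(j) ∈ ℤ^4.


Via rank(M_{q-1}∘⋯∘M_p): M ≅ I[1,1], I[2,2]^2, I[2,3], I[2,4].
μ_θ-semistable layers: μ^(1)=39; μ^(2)=-17; μ^(3)=-25

((0, 0, 2, 1); (1, 0, 0, 0); (0, 4, 0, 0))


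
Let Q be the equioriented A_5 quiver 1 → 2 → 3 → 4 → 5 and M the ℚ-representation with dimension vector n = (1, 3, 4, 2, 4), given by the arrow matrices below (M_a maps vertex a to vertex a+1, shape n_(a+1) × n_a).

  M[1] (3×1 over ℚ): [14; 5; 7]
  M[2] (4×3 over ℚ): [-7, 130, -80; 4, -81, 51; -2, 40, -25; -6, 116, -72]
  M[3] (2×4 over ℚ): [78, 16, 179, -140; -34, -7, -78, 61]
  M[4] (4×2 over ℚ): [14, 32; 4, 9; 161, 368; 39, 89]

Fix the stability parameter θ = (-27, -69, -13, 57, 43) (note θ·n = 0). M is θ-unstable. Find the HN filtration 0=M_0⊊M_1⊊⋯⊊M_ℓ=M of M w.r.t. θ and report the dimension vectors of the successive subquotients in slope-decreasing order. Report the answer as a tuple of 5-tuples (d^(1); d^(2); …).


Via rank(M_{q-1}∘⋯∘M_p): M ≅ I[1,5], I[2,3], I[2,5], I[3,3], I[5,5]^2.
μ_θ-semistable layers: μ^(1)=50; μ^(2)=43; μ^(3)=-13; μ^(4)=-48; μ^(5)=-69

((0, 0, 0, 2, 2); (0, 0, 0, 0, 2); (0, 0, 4, 0, 0); (1, 1, 0, 0, 0); (0, 2, 0, 0, 0))


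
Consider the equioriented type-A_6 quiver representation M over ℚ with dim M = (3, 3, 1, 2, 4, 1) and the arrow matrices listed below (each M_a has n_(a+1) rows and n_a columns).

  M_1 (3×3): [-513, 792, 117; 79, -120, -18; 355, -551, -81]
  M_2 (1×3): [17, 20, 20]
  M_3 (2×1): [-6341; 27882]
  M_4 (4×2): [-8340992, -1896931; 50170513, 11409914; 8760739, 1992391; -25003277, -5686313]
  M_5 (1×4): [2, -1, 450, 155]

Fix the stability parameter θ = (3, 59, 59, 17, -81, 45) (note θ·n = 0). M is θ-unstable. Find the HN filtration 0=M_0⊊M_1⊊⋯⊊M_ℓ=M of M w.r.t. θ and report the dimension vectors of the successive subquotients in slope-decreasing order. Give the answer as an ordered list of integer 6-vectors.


Barcode: M ≅ I[1,2]^2, I[1,5], I[4,6], I[5,5]^2. HN layers by μ_θ (6 steps, strictly decreasing):
  μ^(1)=59; μ^(2)=45; μ^(3)=27/2; μ^(4)=3; μ^(5)=-32; μ^(6)=-81

((0, 2, 0, 0, 0, 0); (0, 0, 0, 0, 0, 1); (0, 1, 1, 1, 1, 0); (3, 0, 0, 0, 0, 0); (0, 0, 0, 1, 1, 0); (0, 0, 0, 0, 2, 0))


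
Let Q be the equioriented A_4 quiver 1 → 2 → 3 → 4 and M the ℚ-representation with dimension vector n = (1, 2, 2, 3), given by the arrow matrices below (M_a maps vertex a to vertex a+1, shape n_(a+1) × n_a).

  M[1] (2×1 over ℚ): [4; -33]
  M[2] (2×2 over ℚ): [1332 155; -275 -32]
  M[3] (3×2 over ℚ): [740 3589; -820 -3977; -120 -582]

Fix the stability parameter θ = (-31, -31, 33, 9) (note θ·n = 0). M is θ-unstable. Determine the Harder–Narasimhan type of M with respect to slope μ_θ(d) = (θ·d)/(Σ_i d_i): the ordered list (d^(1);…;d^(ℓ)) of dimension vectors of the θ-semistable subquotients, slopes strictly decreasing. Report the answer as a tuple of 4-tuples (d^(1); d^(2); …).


Via rank(M_{q-1}∘⋯∘M_p): M ≅ I[1,4], I[2,3], I[4,4]^2.
μ_θ-semistable layers: μ^(1)=33; μ^(2)=21; μ^(3)=9; μ^(4)=-31

((0, 0, 1, 0); (0, 0, 1, 1); (0, 0, 0, 2); (1, 2, 0, 0))


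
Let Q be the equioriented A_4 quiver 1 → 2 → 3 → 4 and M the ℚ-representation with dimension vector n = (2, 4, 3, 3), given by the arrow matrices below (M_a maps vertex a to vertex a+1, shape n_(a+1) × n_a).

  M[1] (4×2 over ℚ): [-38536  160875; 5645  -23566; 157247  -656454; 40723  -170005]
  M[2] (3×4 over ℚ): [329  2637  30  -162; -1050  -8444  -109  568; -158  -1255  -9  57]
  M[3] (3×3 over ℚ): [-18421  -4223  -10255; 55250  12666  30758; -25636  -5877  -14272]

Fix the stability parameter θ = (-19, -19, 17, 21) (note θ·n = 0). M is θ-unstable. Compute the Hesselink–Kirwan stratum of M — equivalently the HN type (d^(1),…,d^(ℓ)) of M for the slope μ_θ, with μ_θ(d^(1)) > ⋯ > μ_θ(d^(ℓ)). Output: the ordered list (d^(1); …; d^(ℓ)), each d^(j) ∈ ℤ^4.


Via rank(M_{q-1}∘⋯∘M_p): M ≅ I[1,4]^2, I[2,2], I[2,3], I[4,4].
μ_θ-semistable layers: μ^(1)=21; μ^(2)=17; μ^(3)=-19

((0, 0, 0, 3); (0, 0, 3, 0); (2, 4, 0, 0))


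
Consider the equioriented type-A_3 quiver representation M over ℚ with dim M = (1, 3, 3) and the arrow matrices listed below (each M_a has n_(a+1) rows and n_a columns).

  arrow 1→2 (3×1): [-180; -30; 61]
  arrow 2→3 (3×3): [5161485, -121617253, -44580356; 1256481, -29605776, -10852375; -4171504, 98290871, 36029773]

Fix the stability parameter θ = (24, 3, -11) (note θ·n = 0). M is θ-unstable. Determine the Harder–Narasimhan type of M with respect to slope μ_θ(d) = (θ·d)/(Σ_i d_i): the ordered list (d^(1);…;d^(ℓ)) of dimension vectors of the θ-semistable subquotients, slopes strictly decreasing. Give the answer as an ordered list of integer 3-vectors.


Interval decomposition of M: I[1,3], I[2,3]^2.
HN type (ℓ=2): μ^(1)=16/3; μ^(2)=-4

((1, 1, 1); (0, 2, 2))


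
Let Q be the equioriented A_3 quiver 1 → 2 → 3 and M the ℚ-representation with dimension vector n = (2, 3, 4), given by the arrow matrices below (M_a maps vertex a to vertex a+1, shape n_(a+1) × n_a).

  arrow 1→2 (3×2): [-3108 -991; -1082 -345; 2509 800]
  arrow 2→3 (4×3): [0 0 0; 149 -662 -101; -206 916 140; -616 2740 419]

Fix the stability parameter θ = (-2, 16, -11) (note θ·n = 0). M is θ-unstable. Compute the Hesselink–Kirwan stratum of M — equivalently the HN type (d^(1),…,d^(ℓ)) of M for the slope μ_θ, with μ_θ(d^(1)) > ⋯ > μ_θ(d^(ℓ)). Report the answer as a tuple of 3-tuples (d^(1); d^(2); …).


Interval decomposition of M: I[1,3]^2, I[2,3], I[3,3].
HN type (ℓ=3): μ^(1)=5/2; μ^(2)=-2; μ^(3)=-11

((0, 3, 3); (2, 0, 0); (0, 0, 1))


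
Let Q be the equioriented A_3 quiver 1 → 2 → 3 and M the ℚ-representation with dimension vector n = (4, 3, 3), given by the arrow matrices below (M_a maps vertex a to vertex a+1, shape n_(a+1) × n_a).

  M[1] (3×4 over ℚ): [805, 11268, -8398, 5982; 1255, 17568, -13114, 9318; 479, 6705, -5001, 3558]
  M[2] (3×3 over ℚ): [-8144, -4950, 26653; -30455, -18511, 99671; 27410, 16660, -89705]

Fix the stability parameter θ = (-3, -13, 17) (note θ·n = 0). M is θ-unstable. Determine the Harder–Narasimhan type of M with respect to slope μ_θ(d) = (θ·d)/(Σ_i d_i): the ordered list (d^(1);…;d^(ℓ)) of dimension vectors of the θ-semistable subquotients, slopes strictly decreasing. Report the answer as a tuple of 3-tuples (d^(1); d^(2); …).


Via rank(M_{q-1}∘⋯∘M_p): M ≅ I[1,1], I[1,2], I[1,3]^2, I[3,3].
μ_θ-semistable layers: μ^(1)=17; μ^(2)=-3; μ^(3)=-8

((0, 0, 3); (1, 0, 0); (3, 3, 0))


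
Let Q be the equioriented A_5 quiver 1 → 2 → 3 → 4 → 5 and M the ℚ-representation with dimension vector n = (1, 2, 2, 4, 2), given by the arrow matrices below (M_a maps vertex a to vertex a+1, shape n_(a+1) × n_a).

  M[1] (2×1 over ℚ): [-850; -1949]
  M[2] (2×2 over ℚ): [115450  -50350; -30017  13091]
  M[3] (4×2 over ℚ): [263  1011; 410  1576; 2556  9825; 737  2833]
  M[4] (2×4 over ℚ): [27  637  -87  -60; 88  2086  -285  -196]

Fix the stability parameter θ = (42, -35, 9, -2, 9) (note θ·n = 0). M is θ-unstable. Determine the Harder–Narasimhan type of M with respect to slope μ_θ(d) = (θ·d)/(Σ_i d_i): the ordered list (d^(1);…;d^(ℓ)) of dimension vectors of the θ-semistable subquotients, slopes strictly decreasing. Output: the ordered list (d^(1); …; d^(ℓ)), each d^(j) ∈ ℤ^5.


Interval decomposition of M: I[1,5], I[2,2], I[3,5], I[4,4]^2.
HN type (ℓ=4): μ^(1)=9; μ^(2)=7/2; μ^(3)=-2; μ^(4)=-35

((0, 0, 0, 0, 2); (1, 1, 2, 2, 0); (0, 0, 0, 2, 0); (0, 1, 0, 0, 0))


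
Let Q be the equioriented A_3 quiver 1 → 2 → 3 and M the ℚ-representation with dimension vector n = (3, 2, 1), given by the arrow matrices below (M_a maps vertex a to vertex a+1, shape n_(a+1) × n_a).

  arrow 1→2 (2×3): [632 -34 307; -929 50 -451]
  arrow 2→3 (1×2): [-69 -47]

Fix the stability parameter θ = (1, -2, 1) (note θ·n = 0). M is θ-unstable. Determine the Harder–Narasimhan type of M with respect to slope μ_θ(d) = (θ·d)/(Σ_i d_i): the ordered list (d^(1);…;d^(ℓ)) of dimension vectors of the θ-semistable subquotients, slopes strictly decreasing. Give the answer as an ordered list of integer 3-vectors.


Barcode: M ≅ I[1,1], I[1,2], I[1,3]. HN layers by μ_θ (2 steps, strictly decreasing):
  μ^(1)=1; μ^(2)=-1/2

((1, 0, 1); (2, 2, 0))


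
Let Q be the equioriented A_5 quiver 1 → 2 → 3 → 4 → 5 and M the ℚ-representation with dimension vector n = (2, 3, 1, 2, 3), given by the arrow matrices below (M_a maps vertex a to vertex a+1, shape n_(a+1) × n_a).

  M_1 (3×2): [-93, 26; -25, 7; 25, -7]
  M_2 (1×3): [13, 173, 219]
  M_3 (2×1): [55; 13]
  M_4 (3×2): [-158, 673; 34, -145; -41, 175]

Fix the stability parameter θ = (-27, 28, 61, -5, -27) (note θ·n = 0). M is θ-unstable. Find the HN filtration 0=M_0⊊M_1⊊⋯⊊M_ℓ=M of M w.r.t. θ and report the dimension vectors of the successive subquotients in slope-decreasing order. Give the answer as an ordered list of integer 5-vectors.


Barcode: M ≅ I[1,2], I[1,5], I[2,2], I[4,5], I[5,5]. HN layers by μ_θ (4 steps, strictly decreasing):
  μ^(1)=28; μ^(2)=57/4; μ^(3)=-16; μ^(4)=-27

((0, 2, 0, 0, 0); (0, 1, 1, 1, 1); (0, 0, 0, 1, 1); (2, 0, 0, 0, 1))


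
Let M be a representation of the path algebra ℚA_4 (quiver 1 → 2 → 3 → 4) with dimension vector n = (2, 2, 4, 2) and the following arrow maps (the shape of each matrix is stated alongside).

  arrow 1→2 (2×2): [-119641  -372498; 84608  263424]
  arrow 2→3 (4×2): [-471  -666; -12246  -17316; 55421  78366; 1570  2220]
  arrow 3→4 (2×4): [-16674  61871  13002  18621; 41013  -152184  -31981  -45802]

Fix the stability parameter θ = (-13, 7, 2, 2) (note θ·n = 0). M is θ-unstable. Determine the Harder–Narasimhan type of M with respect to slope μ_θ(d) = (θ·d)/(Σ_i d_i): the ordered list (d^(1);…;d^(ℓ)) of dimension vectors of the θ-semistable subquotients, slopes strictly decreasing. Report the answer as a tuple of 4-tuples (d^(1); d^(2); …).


Interval decomposition of M: I[1,1], I[1,3], I[2,2], I[3,3], I[3,4]^2.
HN type (ℓ=4): μ^(1)=7; μ^(2)=9/2; μ^(3)=2; μ^(4)=-13

((0, 1, 0, 0); (0, 1, 1, 0); (0, 0, 3, 2); (2, 0, 0, 0))


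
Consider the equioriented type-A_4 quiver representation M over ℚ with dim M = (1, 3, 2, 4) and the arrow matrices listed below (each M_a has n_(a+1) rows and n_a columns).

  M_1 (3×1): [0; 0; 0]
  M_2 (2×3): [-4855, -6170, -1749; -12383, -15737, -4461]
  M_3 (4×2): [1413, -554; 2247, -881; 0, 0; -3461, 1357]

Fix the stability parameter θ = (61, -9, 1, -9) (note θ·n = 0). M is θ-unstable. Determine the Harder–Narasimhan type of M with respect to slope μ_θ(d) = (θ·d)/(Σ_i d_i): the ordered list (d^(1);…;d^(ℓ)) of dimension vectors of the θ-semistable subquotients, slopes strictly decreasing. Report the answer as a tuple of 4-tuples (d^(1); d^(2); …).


Via rank(M_{q-1}∘⋯∘M_p): M ≅ I[1,1], I[2,2], I[2,4]^2, I[4,4]^2.
μ_θ-semistable layers: μ^(1)=61; μ^(2)=-4; μ^(3)=-9

((1, 0, 0, 0); (0, 0, 2, 2); (0, 3, 0, 2))


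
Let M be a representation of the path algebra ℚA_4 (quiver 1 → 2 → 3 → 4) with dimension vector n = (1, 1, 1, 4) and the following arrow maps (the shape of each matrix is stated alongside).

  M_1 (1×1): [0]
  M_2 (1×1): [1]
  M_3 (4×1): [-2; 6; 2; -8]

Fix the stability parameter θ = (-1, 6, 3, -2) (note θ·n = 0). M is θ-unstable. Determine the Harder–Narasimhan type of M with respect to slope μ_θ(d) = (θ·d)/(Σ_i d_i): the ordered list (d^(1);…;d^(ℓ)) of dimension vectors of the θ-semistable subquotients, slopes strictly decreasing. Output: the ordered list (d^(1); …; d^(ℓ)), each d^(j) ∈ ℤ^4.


Barcode: M ≅ I[1,1], I[2,4], I[4,4]^3. HN layers by μ_θ (3 steps, strictly decreasing):
  μ^(1)=7/3; μ^(2)=-1; μ^(3)=-2

((0, 1, 1, 1); (1, 0, 0, 0); (0, 0, 0, 3))


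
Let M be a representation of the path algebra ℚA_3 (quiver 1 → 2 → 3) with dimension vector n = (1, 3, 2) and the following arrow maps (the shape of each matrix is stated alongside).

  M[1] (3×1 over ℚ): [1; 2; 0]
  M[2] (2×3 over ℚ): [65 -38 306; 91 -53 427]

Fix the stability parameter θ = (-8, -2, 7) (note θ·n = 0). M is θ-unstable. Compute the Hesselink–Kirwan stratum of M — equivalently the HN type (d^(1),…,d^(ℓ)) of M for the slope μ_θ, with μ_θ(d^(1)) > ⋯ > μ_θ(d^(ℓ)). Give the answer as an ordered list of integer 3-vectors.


Interval decomposition of M: I[1,3], I[2,2], I[2,3].
HN type (ℓ=3): μ^(1)=7; μ^(2)=-2; μ^(3)=-8

((0, 0, 2); (0, 3, 0); (1, 0, 0))


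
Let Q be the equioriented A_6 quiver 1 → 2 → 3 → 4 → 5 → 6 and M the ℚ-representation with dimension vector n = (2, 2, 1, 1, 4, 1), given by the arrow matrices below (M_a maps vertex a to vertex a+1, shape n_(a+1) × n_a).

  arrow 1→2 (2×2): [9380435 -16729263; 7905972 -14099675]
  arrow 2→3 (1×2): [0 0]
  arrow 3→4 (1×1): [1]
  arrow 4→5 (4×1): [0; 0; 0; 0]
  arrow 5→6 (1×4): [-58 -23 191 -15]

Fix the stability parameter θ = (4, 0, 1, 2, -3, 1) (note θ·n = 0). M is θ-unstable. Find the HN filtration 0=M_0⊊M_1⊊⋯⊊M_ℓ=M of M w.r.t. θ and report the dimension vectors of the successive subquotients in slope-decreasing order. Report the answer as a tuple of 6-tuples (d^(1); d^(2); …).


Barcode: M ≅ I[1,2]^2, I[3,4], I[5,5]^3, I[5,6]. HN layers by μ_θ (3 steps, strictly decreasing):
  μ^(1)=2; μ^(2)=1; μ^(3)=-3

((2, 2, 0, 1, 0, 0); (0, 0, 1, 0, 0, 1); (0, 0, 0, 0, 4, 0))


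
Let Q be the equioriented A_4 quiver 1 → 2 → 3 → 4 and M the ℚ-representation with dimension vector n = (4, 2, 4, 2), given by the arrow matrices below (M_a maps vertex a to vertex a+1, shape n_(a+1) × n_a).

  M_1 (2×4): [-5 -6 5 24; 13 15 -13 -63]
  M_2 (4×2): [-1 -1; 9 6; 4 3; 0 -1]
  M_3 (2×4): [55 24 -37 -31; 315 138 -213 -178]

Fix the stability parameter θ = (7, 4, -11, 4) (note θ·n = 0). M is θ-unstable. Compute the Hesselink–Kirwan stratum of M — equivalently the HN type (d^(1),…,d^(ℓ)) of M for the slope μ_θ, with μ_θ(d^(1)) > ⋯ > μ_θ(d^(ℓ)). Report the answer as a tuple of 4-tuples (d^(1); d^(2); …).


Via rank(M_{q-1}∘⋯∘M_p): M ≅ I[1,1]^2, I[1,4]^2, I[3,3]^2.
μ_θ-semistable layers: μ^(1)=7; μ^(2)=4; μ^(3)=0; μ^(4)=-11

((2, 0, 0, 0); (0, 0, 0, 2); (2, 2, 2, 0); (0, 0, 2, 0))


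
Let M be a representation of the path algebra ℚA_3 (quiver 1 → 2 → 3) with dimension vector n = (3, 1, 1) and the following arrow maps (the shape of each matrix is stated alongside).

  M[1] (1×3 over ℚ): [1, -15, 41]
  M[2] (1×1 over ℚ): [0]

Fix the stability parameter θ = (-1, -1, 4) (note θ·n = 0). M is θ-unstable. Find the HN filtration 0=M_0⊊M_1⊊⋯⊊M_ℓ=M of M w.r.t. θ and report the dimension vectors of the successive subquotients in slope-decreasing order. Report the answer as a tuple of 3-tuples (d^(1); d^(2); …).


Via rank(M_{q-1}∘⋯∘M_p): M ≅ I[1,1]^2, I[1,2], I[3,3].
μ_θ-semistable layers: μ^(1)=4; μ^(2)=-1

((0, 0, 1); (3, 1, 0))


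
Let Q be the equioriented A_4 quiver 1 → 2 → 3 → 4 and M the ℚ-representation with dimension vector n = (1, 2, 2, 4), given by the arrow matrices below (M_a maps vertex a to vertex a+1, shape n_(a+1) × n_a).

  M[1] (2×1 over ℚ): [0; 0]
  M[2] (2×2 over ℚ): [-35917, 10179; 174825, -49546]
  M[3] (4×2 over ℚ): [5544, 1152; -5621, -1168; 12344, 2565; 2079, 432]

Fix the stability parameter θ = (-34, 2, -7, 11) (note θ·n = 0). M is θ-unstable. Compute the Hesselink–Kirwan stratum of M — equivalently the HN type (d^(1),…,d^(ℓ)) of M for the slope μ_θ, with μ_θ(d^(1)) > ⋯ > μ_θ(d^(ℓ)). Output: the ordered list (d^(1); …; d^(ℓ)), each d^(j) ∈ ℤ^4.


Interval decomposition of M: I[1,1], I[2,4]^2, I[4,4]^2.
HN type (ℓ=3): μ^(1)=11; μ^(2)=-5/2; μ^(3)=-34

((0, 0, 0, 4); (0, 2, 2, 0); (1, 0, 0, 0))


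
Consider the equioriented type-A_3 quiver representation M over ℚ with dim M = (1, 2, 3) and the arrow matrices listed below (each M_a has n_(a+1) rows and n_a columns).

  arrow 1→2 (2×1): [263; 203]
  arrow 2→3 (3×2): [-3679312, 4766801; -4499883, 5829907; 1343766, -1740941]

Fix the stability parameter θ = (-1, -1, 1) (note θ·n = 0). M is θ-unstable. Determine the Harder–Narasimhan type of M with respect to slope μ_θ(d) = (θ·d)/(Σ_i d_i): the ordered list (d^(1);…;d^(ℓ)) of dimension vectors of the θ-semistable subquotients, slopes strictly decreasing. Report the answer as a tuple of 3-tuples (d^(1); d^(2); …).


Barcode: M ≅ I[1,3], I[2,3], I[3,3]. HN layers by μ_θ (2 steps, strictly decreasing):
  μ^(1)=1; μ^(2)=-1

((0, 0, 3); (1, 2, 0))


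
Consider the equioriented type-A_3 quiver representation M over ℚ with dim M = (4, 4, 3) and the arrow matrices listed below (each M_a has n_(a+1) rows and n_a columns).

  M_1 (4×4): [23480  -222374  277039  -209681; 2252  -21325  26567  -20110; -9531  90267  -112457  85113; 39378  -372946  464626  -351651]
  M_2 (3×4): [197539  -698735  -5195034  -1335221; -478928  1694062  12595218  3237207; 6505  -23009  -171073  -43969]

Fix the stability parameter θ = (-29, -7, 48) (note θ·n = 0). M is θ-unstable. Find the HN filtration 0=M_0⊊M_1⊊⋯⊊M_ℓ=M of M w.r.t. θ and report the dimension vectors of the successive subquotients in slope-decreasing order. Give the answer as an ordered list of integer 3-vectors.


Barcode: M ≅ I[1,2], I[1,3]^3. HN layers by μ_θ (3 steps, strictly decreasing):
  μ^(1)=48; μ^(2)=-7; μ^(3)=-29

((0, 0, 3); (0, 4, 0); (4, 0, 0))


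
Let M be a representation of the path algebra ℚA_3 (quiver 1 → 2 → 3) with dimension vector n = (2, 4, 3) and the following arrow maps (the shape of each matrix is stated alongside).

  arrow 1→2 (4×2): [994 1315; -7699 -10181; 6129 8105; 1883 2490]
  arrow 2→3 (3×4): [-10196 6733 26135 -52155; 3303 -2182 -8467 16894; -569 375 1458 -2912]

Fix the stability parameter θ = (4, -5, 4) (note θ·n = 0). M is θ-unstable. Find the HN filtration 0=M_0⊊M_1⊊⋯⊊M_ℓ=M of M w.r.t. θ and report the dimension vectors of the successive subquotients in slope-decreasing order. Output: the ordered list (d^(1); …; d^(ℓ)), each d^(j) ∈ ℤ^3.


Via rank(M_{q-1}∘⋯∘M_p): M ≅ I[1,2], I[1,3], I[2,3]^2.
μ_θ-semistable layers: μ^(1)=4; μ^(2)=-1/2; μ^(3)=-5

((0, 0, 3); (2, 2, 0); (0, 2, 0))


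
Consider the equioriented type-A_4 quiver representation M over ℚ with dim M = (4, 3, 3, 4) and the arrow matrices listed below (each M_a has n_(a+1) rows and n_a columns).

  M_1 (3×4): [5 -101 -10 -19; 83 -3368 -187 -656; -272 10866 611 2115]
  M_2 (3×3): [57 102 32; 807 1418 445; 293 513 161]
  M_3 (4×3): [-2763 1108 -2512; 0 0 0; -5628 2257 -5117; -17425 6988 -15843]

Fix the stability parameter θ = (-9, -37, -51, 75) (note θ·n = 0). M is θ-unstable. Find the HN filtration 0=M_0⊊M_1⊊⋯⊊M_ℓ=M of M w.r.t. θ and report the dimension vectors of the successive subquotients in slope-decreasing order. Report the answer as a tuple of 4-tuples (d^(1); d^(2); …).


Interval decomposition of M: I[1,1], I[1,4]^3, I[4,4].
HN type (ℓ=3): μ^(1)=75; μ^(2)=-9; μ^(3)=-97/3

((0, 0, 0, 4); (1, 0, 0, 0); (3, 3, 3, 0))
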